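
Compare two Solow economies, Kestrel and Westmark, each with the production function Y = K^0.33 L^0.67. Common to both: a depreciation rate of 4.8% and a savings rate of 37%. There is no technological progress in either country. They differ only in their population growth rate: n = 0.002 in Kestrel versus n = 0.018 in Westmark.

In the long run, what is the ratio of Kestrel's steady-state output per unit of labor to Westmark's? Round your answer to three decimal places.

Steady-state y* = [s/(n + δ)]^(α/(1−α)), so the ratio is [ (s_K/(n + δ)_K) / (s_W/(n + δ)_W) ]^0.4925.
s_K/(n + δ)_K = 0.37/0.050 = 7.4000; s_W/(n + δ)_W = 0.37/0.066 = 5.6061.
Ratio = (7.4000/5.6061)^0.4925 = 1.3200^0.4925 ≈ 1.1465

ratio ≈ 1.147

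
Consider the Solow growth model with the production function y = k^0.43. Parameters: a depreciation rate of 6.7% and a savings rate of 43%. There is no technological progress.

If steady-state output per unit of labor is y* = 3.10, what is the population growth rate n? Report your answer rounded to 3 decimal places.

n ≈ 0.029

At the steady state, Δk = 0, so s·k^α = (n + δ)·k.
Since y* = [s/(n + δ)]^(α/(1−α)), we have s/(n + δ) = (y*)^((1−α)/α) = 3.10^1.3256 = 4.4807.
Therefore n + δ = s / 4.4807 = 0.43 / 4.4807 = 0.0960, so n = 0.0960 − 0.067 = 0.0290.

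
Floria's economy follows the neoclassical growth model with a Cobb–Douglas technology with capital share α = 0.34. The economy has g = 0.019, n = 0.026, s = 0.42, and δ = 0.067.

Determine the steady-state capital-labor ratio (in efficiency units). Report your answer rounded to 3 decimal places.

Steady state requires s·f(k) = (n + g + δ)·k, i.e. s·k^α = (n + g + δ)·k.
Rearranging, k^(1−α) = s / (n + g + δ).
k^0.66 = 0.42 / (0.026 + 0.019 + 0.067) = 0.42 / 0.112 = 3.7500
k* = 3.7500^(1/0.66) ≈ 7.4087

k* ≈ 7.409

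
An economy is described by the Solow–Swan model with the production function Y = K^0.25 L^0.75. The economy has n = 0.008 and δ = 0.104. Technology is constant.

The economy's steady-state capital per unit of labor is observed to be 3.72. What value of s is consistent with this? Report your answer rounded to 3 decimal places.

Steady state requires s·f(k) = (n + δ)·k, i.e. s·k^α = (n + δ)·k.
So s / (n + δ) = (k*)^(1−α) = 3.72^0.75 = 2.6786.
Therefore s = 2.6786 × (n + δ) = 2.6786 × 0.112 = 0.3000.

s ≈ 0.300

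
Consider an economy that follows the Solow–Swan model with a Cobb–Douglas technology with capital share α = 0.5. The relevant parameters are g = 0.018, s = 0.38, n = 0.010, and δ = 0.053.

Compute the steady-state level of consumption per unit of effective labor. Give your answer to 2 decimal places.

At the steady state, Δk = 0, so s·k^α = (n + g + δ)·k.
Dividing both sides by k: k^(1−α) = s / (n + g + δ).
k^0.5 = 0.38 / (0.010 + 0.018 + 0.053) = 0.38 / 0.081 = 4.6914
k* = 4.6914^(1/0.5) ≈ 22.0092
y* = (k*)^α = 22.0092^0.5 ≈ 4.6914
c* = (1 − s)·y* = (1 − 0.38) × 4.6914 ≈ 2.9087

c* ≈ 2.91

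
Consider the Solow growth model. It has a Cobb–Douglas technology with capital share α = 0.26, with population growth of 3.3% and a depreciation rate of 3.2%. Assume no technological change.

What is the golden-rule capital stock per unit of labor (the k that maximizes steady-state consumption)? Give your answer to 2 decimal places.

k_gold ≈ 6.51

The golden rule sets f'(k) = n + δ, i.e. α·k^(α−1) = n + δ.
So k^(1−α) = α / (n + δ) = 0.26 / 0.065 = 4.0000.
k_gold = 4.0000^(1/0.74) ≈ 6.5102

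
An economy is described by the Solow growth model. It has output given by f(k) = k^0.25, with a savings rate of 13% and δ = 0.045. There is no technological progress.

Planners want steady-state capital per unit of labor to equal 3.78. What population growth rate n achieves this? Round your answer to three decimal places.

n ≈ 0.003

At the steady state, Δk = 0, so s·k^α = (n + δ)·k.
So s / (n + δ) = (k*)^(1−α) = 3.78^0.75 = 2.7109.
Therefore n + δ = s / 2.7109 = 0.13 / 2.7109 = 0.0480, so n = 0.0480 − 0.045 = 0.0030.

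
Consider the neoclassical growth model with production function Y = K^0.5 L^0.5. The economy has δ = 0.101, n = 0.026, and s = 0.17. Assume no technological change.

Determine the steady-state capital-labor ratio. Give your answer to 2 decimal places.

At the steady state, Δk = 0, so s·k^α = (n + δ)·k.
Rearranging, k^(1−α) = s / (n + δ).
k^0.5 = 0.17 / (0.026 + 0.101) = 0.17 / 0.127 = 1.3386
k* = 1.3386^(1/0.5) ≈ 1.7918

k* ≈ 1.79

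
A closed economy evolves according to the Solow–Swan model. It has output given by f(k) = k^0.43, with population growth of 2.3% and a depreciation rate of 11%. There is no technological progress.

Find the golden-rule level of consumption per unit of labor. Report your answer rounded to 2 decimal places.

At the golden rule, f'(k) = n + δ, so α·k^(α−1) = n + δ and k_gold = (α/(n + δ))^(1/(1−α)).
k_gold = (0.43/0.133)^(1/0.57) = 3.2331^1.7544 ≈ 7.8357
c_gold = f(k_gold) − (n + δ)·k_gold = 2.4236 − 0.133×7.8357 ≈ 1.3815

c_gold ≈ 1.38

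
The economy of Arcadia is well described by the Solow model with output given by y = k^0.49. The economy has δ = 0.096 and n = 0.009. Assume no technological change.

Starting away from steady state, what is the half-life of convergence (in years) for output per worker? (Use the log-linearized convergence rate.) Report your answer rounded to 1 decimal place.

Near the steady state the convergence rate is λ = (1 − α)(n + δ).
λ = (1 − 0.49) × 0.105 = 0.51 × 0.105 = 0.05355
Half-life = ln 2 / λ = 0.6931 / 0.05355 ≈ 12.94 years

about 12.9 years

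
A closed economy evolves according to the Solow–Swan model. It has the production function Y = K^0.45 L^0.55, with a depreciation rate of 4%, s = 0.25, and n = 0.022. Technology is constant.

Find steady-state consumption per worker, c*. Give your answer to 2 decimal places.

c* = 2.35

At the steady state, Δk = 0, so s·k^α = (n + δ)·k.
Rearranging, k^(1−α) = s / (n + δ).
k^0.55 = 0.25 / (0.022 + 0.040) = 0.25 / 0.062 = 4.0323
k* = 4.0323^(1/0.55) ≈ 12.6184
y* = (k*)^α = 12.6184^0.45 ≈ 3.1293
c* = (1 − s)·y* = (1 − 0.25) × 3.1293 ≈ 2.3470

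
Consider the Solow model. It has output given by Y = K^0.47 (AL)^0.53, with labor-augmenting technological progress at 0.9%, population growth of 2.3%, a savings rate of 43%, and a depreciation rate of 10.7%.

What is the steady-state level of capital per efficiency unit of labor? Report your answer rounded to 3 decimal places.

In steady state, investment equals break-even investment: s·k^α = (n + g + δ)·k.
Dividing both sides by k: k^(1−α) = s / (n + g + δ).
k^0.53 = 0.43 / (0.023 + 0.009 + 0.107) = 0.43 / 0.139 = 3.0935
k* = 3.0935^(1/0.53) ≈ 8.4213

k* ≈ 8.421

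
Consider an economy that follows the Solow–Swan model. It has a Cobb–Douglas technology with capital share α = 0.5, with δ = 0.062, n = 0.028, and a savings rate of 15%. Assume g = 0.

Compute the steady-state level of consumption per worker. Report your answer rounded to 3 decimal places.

c* = 1.417

Steady state requires s·f(k) = (n + δ)·k, i.e. s·k^α = (n + δ)·k.
Rearranging, k^(1−α) = s / (n + δ).
k^0.5 = 0.15 / (0.028 + 0.062) = 0.15 / 0.090 = 1.6667
k* = 1.6667^(1/0.5) ≈ 2.7779
y* = (k*)^α = 2.7779^0.5 ≈ 1.6667
c* = (1 − s)·y* = (1 − 0.15) × 1.6667 ≈ 1.4167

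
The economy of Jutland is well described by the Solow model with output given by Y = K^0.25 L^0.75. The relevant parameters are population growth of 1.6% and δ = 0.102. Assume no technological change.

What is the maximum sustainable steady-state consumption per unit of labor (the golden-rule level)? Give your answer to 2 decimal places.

At the golden rule, f'(k) = n + δ, so α·k^(α−1) = n + δ and k_gold = (α/(n + δ))^(1/(1−α)).
k_gold = (0.25/0.118)^(1/0.75) = 2.1186^1.3333 ≈ 2.7210
c_gold = f(k_gold) − (n + δ)·k_gold = 1.2843 − 0.118×2.7210 ≈ 0.9632

c_gold ≈ 0.96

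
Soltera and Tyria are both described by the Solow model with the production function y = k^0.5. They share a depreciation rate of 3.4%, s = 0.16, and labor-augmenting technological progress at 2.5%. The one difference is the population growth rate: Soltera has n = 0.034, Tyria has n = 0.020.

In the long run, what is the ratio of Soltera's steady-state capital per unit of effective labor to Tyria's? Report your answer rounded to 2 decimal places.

ratio ≈ 0.72

Steady-state k* = [s/(n + g + δ)]^(1/(1−α)), so the ratio is [ (s_S/(n + g + δ)_S) / (s_T/(n + g + δ)_T) ]^2.
s_S/(n + g + δ)_S = 0.16/0.093 = 1.7204; s_T/(n + g + δ)_T = 0.16/0.079 = 2.0253.
Ratio = (1.7204/2.0253)^2 = 0.8495^2 ≈ 0.7217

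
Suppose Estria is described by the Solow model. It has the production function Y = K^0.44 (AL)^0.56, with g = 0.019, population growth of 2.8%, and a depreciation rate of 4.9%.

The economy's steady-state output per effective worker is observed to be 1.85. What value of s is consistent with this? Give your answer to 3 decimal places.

Steady state requires s·f(k) = (n + g + δ)·k, i.e. s·k^α = (n + g + δ)·k.
Since y* = [s/(n + g + δ)]^(α/(1−α)), we have s/(n + g + δ) = (y*)^((1−α)/α) = 1.85^1.2727 = 2.1879.
Therefore s = 2.1879 × (n + g + δ) = 2.1879 × 0.096 = 0.2100.

s ≈ 0.210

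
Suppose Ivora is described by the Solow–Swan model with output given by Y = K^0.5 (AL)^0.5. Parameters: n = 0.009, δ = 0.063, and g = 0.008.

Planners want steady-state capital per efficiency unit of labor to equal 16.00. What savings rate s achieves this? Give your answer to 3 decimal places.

s ≈ 0.320

At the steady state, Δk = 0, so s·k^α = (n + g + δ)·k.
So s / (n + g + δ) = (k*)^(1−α) = 16.00^0.5 = 4.0000.
Therefore s = 4.0000 × (n + g + δ) = 4.0000 × 0.080 = 0.3200.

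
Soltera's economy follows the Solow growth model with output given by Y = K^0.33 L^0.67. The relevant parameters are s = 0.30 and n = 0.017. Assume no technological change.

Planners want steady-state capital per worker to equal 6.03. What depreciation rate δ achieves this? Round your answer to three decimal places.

Steady state requires s·f(k) = (n + δ)·k, i.e. s·k^α = (n + δ)·k.
So s / (n + δ) = (k*)^(1−α) = 6.03^0.67 = 3.3328.
Therefore n + δ = s / 3.3328 = 0.30 / 3.3328 = 0.0900, so δ = 0.0900 − 0.017 = 0.0730.

δ ≈ 0.073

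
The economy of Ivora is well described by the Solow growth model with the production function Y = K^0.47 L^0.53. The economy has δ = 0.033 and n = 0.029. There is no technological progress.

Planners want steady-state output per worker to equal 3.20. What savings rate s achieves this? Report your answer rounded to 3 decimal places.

Steady state requires s·f(k) = (n + δ)·k, i.e. s·k^α = (n + δ)·k.
Since y* = [s/(n + δ)]^(α/(1−α)), we have s/(n + δ) = (y*)^((1−α)/α) = 3.20^1.1277 = 3.7124.
Therefore s = 3.7124 × (n + δ) = 3.7124 × 0.062 = 0.2302.

s ≈ 0.230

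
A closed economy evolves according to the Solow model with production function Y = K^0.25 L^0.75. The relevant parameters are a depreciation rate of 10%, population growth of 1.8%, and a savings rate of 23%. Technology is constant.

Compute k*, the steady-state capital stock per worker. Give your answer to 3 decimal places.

Steady state requires s·f(k) = (n + δ)·k, i.e. s·k^α = (n + δ)·k.
Rearranging, k^(1−α) = s / (n + δ).
k^0.75 = 0.23 / (0.018 + 0.100) = 0.23 / 0.118 = 1.9492
k* = 1.9492^(1/0.75) ≈ 2.4349

k* = 2.435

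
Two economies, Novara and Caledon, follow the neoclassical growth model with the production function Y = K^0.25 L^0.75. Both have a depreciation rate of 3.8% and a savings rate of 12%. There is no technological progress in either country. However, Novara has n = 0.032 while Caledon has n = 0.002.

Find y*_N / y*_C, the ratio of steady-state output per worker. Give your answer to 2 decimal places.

ratio ≈ 0.83

Steady-state y* = [s/(n + δ)]^(α/(1−α)), so the ratio is [ (s_N/(n + δ)_N) / (s_C/(n + δ)_C) ]^0.3333.
s_N/(n + δ)_N = 0.12/0.070 = 1.7143; s_C/(n + δ)_C = 0.12/0.040 = 3.0000.
Ratio = (1.7143/3.0000)^0.3333 = 0.5714^0.3333 ≈ 0.8298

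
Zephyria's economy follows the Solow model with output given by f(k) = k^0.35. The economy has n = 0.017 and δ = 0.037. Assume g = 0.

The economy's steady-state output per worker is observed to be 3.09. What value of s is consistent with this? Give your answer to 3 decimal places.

Steady state requires s·f(k) = (n + δ)·k, i.e. s·k^α = (n + δ)·k.
Since y* = [s/(n + δ)]^(α/(1−α)), we have s/(n + δ) = (y*)^((1−α)/α) = 3.09^1.8571 = 8.1265.
Therefore s = 8.1265 × (n + δ) = 8.1265 × 0.054 = 0.4388.

s ≈ 0.439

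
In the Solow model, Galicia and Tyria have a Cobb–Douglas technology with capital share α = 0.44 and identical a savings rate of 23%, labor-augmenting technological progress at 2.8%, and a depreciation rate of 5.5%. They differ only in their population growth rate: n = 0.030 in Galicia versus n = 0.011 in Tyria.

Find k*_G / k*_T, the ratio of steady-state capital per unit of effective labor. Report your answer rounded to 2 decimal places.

Steady-state k* = [s/(n + g + δ)]^(1/(1−α)), so the ratio is [ (s_G/(n + g + δ)_G) / (s_T/(n + g + δ)_T) ]^1.7857.
s_G/(n + g + δ)_G = 0.23/0.113 = 2.0354; s_T/(n + g + δ)_T = 0.23/0.094 = 2.4468.
Ratio = (2.0354/2.4468)^1.7857 = 0.8319^1.7857 ≈ 0.7199

ratio ≈ 0.72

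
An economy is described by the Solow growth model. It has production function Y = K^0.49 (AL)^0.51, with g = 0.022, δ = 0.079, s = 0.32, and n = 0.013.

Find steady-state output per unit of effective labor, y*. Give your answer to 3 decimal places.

y* = 2.696

Steady state requires s·f(k) = (n + g + δ)·k, i.e. s·k^α = (n + g + δ)·k.
Rearranging, k^(1−α) = s / (n + g + δ).
k^0.51 = 0.32 / (0.013 + 0.022 + 0.079) = 0.32 / 0.114 = 2.8070
k* = 2.8070^(1/0.51) ≈ 7.5667
y* = (k*)^α = 7.5667^0.49 ≈ 2.6957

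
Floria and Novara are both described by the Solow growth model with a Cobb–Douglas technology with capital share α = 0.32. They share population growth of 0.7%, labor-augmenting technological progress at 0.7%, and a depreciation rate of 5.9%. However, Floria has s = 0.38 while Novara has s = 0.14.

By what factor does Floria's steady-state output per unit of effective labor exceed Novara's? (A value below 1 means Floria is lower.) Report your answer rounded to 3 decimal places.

Steady-state y* = [s/(n + g + δ)]^(α/(1−α)), so the ratio is [ (s_F/(n + g + δ)_F) / (s_N/(n + g + δ)_N) ]^0.4706.
s_F/(n + g + δ)_F = 0.38/0.073 = 5.2055; s_N/(n + g + δ)_N = 0.14/0.073 = 1.9178.
Ratio = (5.2055/1.9178)^0.4706 = 2.7143^0.4706 ≈ 1.5999

y*_F / y*_N ≈ 1.600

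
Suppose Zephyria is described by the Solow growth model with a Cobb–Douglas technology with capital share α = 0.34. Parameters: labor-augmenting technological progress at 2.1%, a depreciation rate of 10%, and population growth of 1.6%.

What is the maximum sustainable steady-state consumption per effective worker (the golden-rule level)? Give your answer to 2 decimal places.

At the golden rule, f'(k) = n + g + δ, so α·k^(α−1) = n + g + δ and k_gold = (α/(n + g + δ))^(1/(1−α)).
k_gold = (0.34/0.137)^(1/0.66) = 2.4818^1.5152 ≈ 3.9642
c_gold = f(k_gold) − (n + g + δ)·k_gold = 1.5972 − 0.137×3.9642 ≈ 1.0541

c_gold ≈ 1.05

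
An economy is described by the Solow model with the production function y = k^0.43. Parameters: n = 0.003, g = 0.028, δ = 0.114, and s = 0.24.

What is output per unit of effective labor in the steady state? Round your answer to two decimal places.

In steady state, investment equals break-even investment: s·k^α = (n + g + δ)·k.
Dividing both sides by k: k^(1−α) = s / (n + g + δ).
k^0.57 = 0.24 / (0.003 + 0.028 + 0.114) = 0.24 / 0.145 = 1.6552
k* = 1.6552^(1/0.57) ≈ 2.4207
y* = (k*)^α = 2.4207^0.43 ≈ 1.4625

y* = 1.46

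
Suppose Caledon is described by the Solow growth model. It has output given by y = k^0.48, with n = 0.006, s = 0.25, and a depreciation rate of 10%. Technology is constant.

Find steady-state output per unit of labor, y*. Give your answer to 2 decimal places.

Steady state requires s·f(k) = (n + δ)·k, i.e. s·k^α = (n + δ)·k.
Rearranging, k^(1−α) = s / (n + δ).
k^0.52 = 0.25 / (0.006 + 0.100) = 0.25 / 0.106 = 2.3585
k* = 2.3585^(1/0.52) ≈ 5.2072
y* = (k*)^α = 5.2072^0.48 ≈ 2.2079

y* = 2.21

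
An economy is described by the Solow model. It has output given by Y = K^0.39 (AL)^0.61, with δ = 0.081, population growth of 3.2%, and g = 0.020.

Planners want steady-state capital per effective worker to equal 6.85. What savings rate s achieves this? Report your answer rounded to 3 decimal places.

s ≈ 0.430

At the steady state, Δk = 0, so s·k^α = (n + g + δ)·k.
So s / (n + g + δ) = (k*)^(1−α) = 6.85^0.61 = 3.2342.
Therefore s = 3.2342 × (n + g + δ) = 3.2342 × 0.133 = 0.4301.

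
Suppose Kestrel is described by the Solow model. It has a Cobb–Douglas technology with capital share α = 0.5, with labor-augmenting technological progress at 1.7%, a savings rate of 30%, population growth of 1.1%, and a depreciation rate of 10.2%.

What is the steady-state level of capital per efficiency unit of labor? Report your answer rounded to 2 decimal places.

At the steady state, Δk = 0, so s·k^α = (n + g + δ)·k.
Rearranging, k^(1−α) = s / (n + g + δ).
k^0.5 = 0.30 / (0.011 + 0.017 + 0.102) = 0.30 / 0.130 = 2.3077
k* = 2.3077^(1/0.5) ≈ 5.3255

k* ≈ 5.33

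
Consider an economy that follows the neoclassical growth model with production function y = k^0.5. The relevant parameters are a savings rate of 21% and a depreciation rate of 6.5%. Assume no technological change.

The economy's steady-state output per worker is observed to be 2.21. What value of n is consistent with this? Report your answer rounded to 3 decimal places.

n ≈ 0.030

At the steady state, Δk = 0, so s·k^α = (n + δ)·k.
Since y* = [s/(n + δ)]^(α/(1−α)), we have s/(n + δ) = (y*)^((1−α)/α) = 2.21^1 = 2.2100.
Therefore n + δ = s / 2.2100 = 0.21 / 2.2100 = 0.0950, so n = 0.0950 − 0.065 = 0.0300.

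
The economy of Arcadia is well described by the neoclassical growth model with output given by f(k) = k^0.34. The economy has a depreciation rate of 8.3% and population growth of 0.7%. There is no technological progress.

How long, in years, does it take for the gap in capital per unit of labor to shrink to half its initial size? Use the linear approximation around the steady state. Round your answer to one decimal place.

half-life ≈ 11.7 years

Near the steady state the convergence rate is λ = (1 − α)(n + δ).
λ = (1 − 0.34) × 0.090 = 0.66 × 0.090 = 0.0594
Half-life = ln 2 / λ = 0.6931 / 0.0594 ≈ 11.67 years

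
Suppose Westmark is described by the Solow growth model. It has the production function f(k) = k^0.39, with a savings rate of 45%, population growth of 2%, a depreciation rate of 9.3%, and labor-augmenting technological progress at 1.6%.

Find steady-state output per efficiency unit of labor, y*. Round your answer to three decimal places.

y* ≈ 2.223

At the steady state, Δk = 0, so s·k^α = (n + g + δ)·k.
Dividing both sides by k: k^(1−α) = s / (n + g + δ).
k^0.61 = 0.45 / (0.020 + 0.016 + 0.093) = 0.45 / 0.129 = 3.4884
k* = 3.4884^(1/0.61) ≈ 7.7545
y* = (k*)^α = 7.7545^0.39 ≈ 2.2229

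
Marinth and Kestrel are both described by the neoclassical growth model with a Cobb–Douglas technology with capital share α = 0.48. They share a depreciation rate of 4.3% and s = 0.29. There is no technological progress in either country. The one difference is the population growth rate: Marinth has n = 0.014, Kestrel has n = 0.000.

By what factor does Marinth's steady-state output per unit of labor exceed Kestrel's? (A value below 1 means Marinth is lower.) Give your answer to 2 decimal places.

Steady-state y* = [s/(n + δ)]^(α/(1−α)), so the ratio is [ (s_M/(n + δ)_M) / (s_K/(n + δ)_K) ]^0.9231.
s_M/(n + δ)_M = 0.29/0.057 = 5.0877; s_K/(n + δ)_K = 0.29/0.043 = 6.7442.
Ratio = (5.0877/6.7442)^0.9231 = 0.7544^0.9231 ≈ 0.7709

ratio ≈ 0.77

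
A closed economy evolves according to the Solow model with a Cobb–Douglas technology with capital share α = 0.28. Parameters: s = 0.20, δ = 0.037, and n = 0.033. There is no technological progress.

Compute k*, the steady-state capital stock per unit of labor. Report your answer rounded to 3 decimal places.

In steady state, investment equals break-even investment: s·k^α = (n + δ)·k.
Dividing both sides by k: k^(1−α) = s / (n + δ).
k^0.72 = 0.20 / (0.033 + 0.037) = 0.20 / 0.070 = 2.8571
k* = 2.8571^(1/0.72) ≈ 4.2976

k* = 4.298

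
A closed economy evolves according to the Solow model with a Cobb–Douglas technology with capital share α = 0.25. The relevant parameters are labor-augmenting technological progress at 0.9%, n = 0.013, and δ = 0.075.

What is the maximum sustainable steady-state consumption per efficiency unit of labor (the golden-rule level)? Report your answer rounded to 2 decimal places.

At the golden rule, f'(k) = n + g + δ, so α·k^(α−1) = n + g + δ and k_gold = (α/(n + g + δ))^(1/(1−α)).
k_gold = (0.25/0.097)^(1/0.75) = 2.5773^1.3333 ≈ 3.5335
c_gold = f(k_gold) − (n + g + δ)·k_gold = 1.3710 − 0.097×3.5335 ≈ 1.0283

c_gold ≈ 1.03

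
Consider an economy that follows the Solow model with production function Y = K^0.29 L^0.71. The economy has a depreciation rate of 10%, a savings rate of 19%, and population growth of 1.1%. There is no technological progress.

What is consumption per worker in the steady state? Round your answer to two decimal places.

At the steady state, Δk = 0, so s·k^α = (n + δ)·k.
Rearranging, k^(1−α) = s / (n + δ).
k^0.71 = 0.19 / (0.011 + 0.100) = 0.19 / 0.111 = 1.7117
k* = 1.7117^(1/0.71) ≈ 2.1319
y* = (k*)^α = 2.1319^0.29 ≈ 1.2455
c* = (1 − s)·y* = (1 − 0.19) × 1.2455 ≈ 1.0089

c* = 1.01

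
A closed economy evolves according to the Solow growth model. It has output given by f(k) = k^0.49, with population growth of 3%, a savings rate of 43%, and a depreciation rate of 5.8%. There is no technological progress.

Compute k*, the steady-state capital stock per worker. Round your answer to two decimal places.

At the steady state, Δk = 0, so s·k^α = (n + δ)·k.
Rearranging, k^(1−α) = s / (n + δ).
k^0.51 = 0.43 / (0.030 + 0.058) = 0.43 / 0.088 = 4.8864
k* = 4.8864^(1/0.51) ≈ 22.4367

k* = 22.44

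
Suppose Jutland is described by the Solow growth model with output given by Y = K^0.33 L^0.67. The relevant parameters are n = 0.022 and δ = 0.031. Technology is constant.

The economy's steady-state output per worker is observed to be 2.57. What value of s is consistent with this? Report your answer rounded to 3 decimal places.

s ≈ 0.360

Steady state requires s·f(k) = (n + δ)·k, i.e. s·k^α = (n + δ)·k.
Since y* = [s/(n + δ)]^(α/(1−α)), we have s/(n + δ) = (y*)^((1−α)/α) = 2.57^2.0303 = 6.7965.
Therefore s = 6.7965 × (n + δ) = 6.7965 × 0.053 = 0.3602.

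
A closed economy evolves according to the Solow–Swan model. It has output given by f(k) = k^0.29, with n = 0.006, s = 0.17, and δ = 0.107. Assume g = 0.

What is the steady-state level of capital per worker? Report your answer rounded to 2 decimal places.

Steady state requires s·f(k) = (n + δ)·k, i.e. s·k^α = (n + δ)·k.
Rearranging, k^(1−α) = s / (n + δ).
k^0.71 = 0.17 / (0.006 + 0.107) = 0.17 / 0.113 = 1.5044
k* = 1.5044^(1/0.71) ≈ 1.7775

k* = 1.78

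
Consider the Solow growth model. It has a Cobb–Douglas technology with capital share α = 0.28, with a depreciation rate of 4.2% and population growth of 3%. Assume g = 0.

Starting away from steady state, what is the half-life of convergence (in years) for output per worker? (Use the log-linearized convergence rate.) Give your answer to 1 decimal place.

Near the steady state the convergence rate is λ = (1 − α)(n + δ).
λ = (1 − 0.28) × 0.072 = 0.72 × 0.072 = 0.05184
Half-life = ln 2 / λ = 0.6931 / 0.05184 ≈ 13.37 years

half-life ≈ 13.4 years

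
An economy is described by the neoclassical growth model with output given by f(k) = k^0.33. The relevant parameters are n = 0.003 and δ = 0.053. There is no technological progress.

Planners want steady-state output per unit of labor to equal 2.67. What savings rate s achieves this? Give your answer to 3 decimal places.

Steady state requires s·f(k) = (n + δ)·k, i.e. s·k^α = (n + δ)·k.
Since y* = [s/(n + δ)]^(α/(1−α)), we have s/(n + δ) = (y*)^((1−α)/α) = 2.67^2.0303 = 7.3442.
Therefore s = 7.3442 × (n + δ) = 7.3442 × 0.056 = 0.4113.

s ≈ 0.411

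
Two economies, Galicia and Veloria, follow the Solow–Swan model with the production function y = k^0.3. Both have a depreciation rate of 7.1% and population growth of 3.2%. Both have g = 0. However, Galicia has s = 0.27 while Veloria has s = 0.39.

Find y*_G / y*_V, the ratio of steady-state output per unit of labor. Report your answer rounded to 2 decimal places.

y*_G / y*_V ≈ 0.85

Steady-state y* = [s/(n + δ)]^(α/(1−α)), so the ratio is [ (s_G/(n + δ)_G) / (s_V/(n + δ)_V) ]^0.4286.
s_G/(n + δ)_G = 0.27/0.103 = 2.6214; s_V/(n + δ)_V = 0.39/0.103 = 3.7864.
Ratio = (2.6214/3.7864)^0.4286 = 0.6923^0.4286 ≈ 0.8542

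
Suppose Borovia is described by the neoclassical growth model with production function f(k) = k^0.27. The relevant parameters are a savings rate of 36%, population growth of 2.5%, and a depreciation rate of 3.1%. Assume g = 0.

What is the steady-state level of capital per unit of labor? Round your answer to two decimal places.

In steady state, investment equals break-even investment: s·k^α = (n + δ)·k.
Dividing both sides by k: k^(1−α) = s / (n + δ).
k^0.73 = 0.36 / (0.025 + 0.031) = 0.36 / 0.056 = 6.4286
k* = 6.4286^(1/0.73) ≈ 12.7941

k* ≈ 12.79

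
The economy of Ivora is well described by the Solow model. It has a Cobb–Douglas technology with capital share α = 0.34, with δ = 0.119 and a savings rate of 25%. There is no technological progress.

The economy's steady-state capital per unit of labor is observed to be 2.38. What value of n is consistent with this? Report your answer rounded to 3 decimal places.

n ≈ 0.022

Steady state requires s·f(k) = (n + δ)·k, i.e. s·k^α = (n + δ)·k.
So s / (n + δ) = (k*)^(1−α) = 2.38^0.66 = 1.7723.
Therefore n + δ = s / 1.7723 = 0.25 / 1.7723 = 0.1411, so n = 0.1411 − 0.119 = 0.0221.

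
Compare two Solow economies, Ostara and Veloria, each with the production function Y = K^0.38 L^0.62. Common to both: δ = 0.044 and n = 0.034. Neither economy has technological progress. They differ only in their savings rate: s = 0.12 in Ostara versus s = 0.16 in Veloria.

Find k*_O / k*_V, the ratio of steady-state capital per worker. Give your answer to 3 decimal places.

Steady-state k* = [s/(n + δ)]^(1/(1−α)), so the ratio is [ (s_O/(n + δ)_O) / (s_V/(n + δ)_V) ]^1.6129.
s_O/(n + δ)_O = 0.12/0.078 = 1.5385; s_V/(n + δ)_V = 0.16/0.078 = 2.0513.
Ratio = (1.5385/2.0513)^1.6129 = 0.7500^1.6129 ≈ 0.6288

ratio ≈ 0.629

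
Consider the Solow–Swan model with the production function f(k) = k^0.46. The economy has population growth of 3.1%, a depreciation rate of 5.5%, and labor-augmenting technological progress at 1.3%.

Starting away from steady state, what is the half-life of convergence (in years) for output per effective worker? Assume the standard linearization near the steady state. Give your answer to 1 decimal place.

half-life ≈ 13.0 years

Near the steady state the convergence rate is λ = (1 − α)(n + g + δ).
λ = (1 − 0.46) × 0.099 = 0.54 × 0.099 = 0.05346
Half-life = ln 2 / λ = 0.6931 / 0.05346 ≈ 12.96 years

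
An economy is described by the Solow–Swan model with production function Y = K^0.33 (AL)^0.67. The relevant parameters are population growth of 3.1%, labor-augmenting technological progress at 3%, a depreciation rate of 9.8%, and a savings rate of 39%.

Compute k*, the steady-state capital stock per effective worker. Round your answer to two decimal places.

k* = 3.82

In steady state, investment equals break-even investment: s·k^α = (n + g + δ)·k.
Dividing both sides by k: k^(1−α) = s / (n + g + δ).
k^0.67 = 0.39 / (0.031 + 0.030 + 0.098) = 0.39 / 0.159 = 2.4528
k* = 2.4528^(1/0.67) ≈ 3.8158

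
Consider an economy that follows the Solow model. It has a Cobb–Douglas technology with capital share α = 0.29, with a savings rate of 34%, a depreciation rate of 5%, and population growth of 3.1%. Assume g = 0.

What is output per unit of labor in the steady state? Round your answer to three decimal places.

In steady state, investment equals break-even investment: s·k^α = (n + δ)·k.
Rearranging, k^(1−α) = s / (n + δ).
k^0.71 = 0.34 / (0.031 + 0.050) = 0.34 / 0.081 = 4.1975
k* = 4.1975^(1/0.71) ≈ 7.5414
y* = (k*)^α = 7.5414^0.29 ≈ 1.7966

y* ≈ 1.797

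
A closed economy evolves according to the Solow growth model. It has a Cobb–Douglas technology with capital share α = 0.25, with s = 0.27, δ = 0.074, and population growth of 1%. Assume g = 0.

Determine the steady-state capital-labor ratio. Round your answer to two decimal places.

k* ≈ 4.74

In steady state, investment equals break-even investment: s·k^α = (n + δ)·k.
Dividing both sides by k: k^(1−α) = s / (n + δ).
k^0.75 = 0.27 / (0.010 + 0.074) = 0.27 / 0.084 = 3.2143
k* = 3.2143^(1/0.75) ≈ 4.7437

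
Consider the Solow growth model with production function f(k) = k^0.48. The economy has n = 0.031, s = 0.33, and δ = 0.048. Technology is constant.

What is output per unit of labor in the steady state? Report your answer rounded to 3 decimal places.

y* = 3.742

At the steady state, Δk = 0, so s·k^α = (n + δ)·k.
Dividing both sides by k: k^(1−α) = s / (n + δ).
k^0.52 = 0.33 / (0.031 + 0.048) = 0.33 / 0.079 = 4.1772
k* = 4.1772^(1/0.52) ≈ 15.6318
y* = (k*)^α = 15.6318^0.48 ≈ 3.7422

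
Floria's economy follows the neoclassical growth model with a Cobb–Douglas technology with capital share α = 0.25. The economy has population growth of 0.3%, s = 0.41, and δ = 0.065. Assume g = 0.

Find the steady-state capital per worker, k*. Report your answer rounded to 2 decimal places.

Steady state requires s·f(k) = (n + δ)·k, i.e. s·k^α = (n + δ)·k.
Dividing both sides by k: k^(1−α) = s / (n + δ).
k^0.75 = 0.41 / (0.003 + 0.065) = 0.41 / 0.068 = 6.0294
k* = 6.0294^(1/0.75) ≈ 10.9740

k* ≈ 10.97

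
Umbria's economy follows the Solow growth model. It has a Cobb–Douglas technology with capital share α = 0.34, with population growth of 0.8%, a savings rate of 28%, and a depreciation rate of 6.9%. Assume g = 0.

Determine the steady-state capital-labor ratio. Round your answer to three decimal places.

In steady state, investment equals break-even investment: s·k^α = (n + δ)·k.
Rearranging, k^(1−α) = s / (n + δ).
k^0.66 = 0.28 / (0.008 + 0.069) = 0.28 / 0.077 = 3.6364
k* = 3.6364^(1/0.66) ≈ 7.0714

k* = 7.071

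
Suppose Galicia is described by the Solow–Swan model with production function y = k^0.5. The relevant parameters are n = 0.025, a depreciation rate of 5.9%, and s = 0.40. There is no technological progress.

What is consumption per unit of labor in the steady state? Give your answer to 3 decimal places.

At the steady state, Δk = 0, so s·k^α = (n + δ)·k.
Rearranging, k^(1−α) = s / (n + δ).
k^0.5 = 0.40 / (0.025 + 0.059) = 0.40 / 0.084 = 4.7619
k* = 4.7619^(1/0.5) ≈ 22.6757
y* = (k*)^α = 22.6757^0.5 ≈ 4.7619
c* = (1 − s)·y* = (1 − 0.40) × 4.7619 ≈ 2.8571

c* ≈ 2.857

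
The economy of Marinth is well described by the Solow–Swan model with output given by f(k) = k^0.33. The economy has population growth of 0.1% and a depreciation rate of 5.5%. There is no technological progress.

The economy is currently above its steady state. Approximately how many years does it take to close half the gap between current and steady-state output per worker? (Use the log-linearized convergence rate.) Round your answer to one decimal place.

half-life ≈ 18.5 years

Near the steady state the convergence rate is λ = (1 − α)(n + δ).
λ = (1 − 0.33) × 0.056 = 0.67 × 0.056 = 0.03752
Half-life = ln 2 / λ = 0.6931 / 0.03752 ≈ 18.47 years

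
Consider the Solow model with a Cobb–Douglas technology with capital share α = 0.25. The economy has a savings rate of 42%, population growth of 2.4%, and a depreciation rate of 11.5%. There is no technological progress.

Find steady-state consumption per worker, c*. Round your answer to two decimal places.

Steady state requires s·f(k) = (n + δ)·k, i.e. s·k^α = (n + δ)·k.
Rearranging, k^(1−α) = s / (n + δ).
k^0.75 = 0.42 / (0.024 + 0.115) = 0.42 / 0.139 = 3.0216
k* = 3.0216^(1/0.75) ≈ 4.3683
y* = (k*)^α = 4.3683^0.25 ≈ 1.4457
c* = (1 − s)·y* = (1 − 0.42) × 1.4457 ≈ 0.8385

c* ≈ 0.84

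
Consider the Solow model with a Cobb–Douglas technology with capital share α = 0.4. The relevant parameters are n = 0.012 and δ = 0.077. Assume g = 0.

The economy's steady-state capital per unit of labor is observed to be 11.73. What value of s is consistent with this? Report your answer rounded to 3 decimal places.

At the steady state, Δk = 0, so s·k^α = (n + δ)·k.
So s / (n + δ) = (k*)^(1−α) = 11.73^0.6 = 4.3811.
Therefore s = 4.3811 × (n + δ) = 4.3811 × 0.089 = 0.3899.

s ≈ 0.390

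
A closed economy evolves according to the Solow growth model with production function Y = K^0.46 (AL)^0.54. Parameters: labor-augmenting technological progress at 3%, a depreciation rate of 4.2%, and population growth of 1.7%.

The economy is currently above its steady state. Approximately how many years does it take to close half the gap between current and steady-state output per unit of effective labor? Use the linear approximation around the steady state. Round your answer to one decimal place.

Near the steady state the convergence rate is λ = (1 − α)(n + g + δ).
λ = (1 − 0.46) × 0.089 = 0.54 × 0.089 = 0.04806
Half-life = ln 2 / λ = 0.6931 / 0.04806 ≈ 14.42 years

about 14.4 years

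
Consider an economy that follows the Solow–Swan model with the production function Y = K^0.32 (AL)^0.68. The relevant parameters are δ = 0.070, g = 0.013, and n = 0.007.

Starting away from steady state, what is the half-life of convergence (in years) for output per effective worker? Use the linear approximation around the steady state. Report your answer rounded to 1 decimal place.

t_½ ≈ 11.3 years

Near the steady state the convergence rate is λ = (1 − α)(n + g + δ).
λ = (1 − 0.32) × 0.090 = 0.68 × 0.090 = 0.0612
Half-life = ln 2 / λ = 0.6931 / 0.0612 ≈ 11.33 years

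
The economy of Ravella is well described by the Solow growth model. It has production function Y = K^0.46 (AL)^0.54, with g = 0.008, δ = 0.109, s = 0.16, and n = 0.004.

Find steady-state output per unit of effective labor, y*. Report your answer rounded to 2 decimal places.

y* = 1.27

At the steady state, Δk = 0, so s·k^α = (n + g + δ)·k.
Dividing both sides by k: k^(1−α) = s / (n + g + δ).
k^0.54 = 0.16 / (0.004 + 0.008 + 0.109) = 0.16 / 0.121 = 1.3223
k* = 1.3223^(1/0.54) ≈ 1.6776
y* = (k*)^α = 1.6776^0.46 ≈ 1.2687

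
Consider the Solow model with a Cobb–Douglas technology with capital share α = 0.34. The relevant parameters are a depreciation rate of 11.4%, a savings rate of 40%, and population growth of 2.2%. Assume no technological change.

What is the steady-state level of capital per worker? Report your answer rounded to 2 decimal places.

k* ≈ 5.13

In steady state, investment equals break-even investment: s·k^α = (n + δ)·k.
Dividing both sides by k: k^(1−α) = s / (n + δ).
k^0.66 = 0.40 / (0.022 + 0.114) = 0.40 / 0.136 = 2.9412
k* = 2.9412^(1/0.66) ≈ 5.1273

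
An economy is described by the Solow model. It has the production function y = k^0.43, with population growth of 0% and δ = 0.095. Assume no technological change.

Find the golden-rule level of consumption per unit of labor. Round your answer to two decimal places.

At the golden rule, f'(k) = n + δ, so α·k^(α−1) = n + δ and k_gold = (α/(n + δ))^(1/(1−α)).
k_gold = (0.43/0.095)^(1/0.57) = 4.5263^1.7544 ≈ 14.1396
c_gold = f(k_gold) − (n + δ)·k_gold = 3.1238 − 0.095×14.1396 ≈ 1.7805

c_gold ≈ 1.78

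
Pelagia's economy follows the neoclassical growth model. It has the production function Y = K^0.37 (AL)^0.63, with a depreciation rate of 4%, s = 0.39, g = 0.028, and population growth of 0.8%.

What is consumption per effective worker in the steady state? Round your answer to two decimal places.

Steady state requires s·f(k) = (n + g + δ)·k, i.e. s·k^α = (n + g + δ)·k.
Dividing both sides by k: k^(1−α) = s / (n + g + δ).
k^0.63 = 0.39 / (0.008 + 0.028 + 0.040) = 0.39 / 0.076 = 5.1316
k* = 5.1316^(1/0.63) ≈ 13.4087
y* = (k*)^α = 13.4087^0.37 ≈ 2.6130
c* = (1 − s)·y* = (1 − 0.39) × 2.6130 ≈ 1.5939

c* = 1.59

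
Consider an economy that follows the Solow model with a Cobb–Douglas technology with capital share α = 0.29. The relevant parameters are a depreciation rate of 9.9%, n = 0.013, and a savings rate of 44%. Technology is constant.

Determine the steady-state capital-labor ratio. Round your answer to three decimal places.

Steady state requires s·f(k) = (n + δ)·k, i.e. s·k^α = (n + δ)·k.
Rearranging, k^(1−α) = s / (n + δ).
k^0.71 = 0.44 / (0.013 + 0.099) = 0.44 / 0.112 = 3.9286
k* = 3.9286^(1/0.71) ≈ 6.8700

k* = 6.870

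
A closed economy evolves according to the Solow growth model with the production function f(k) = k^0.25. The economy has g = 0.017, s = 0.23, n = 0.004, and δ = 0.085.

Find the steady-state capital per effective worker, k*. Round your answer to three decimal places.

At the steady state, Δk = 0, so s·k^α = (n + g + δ)·k.
Dividing both sides by k: k^(1−α) = s / (n + g + δ).
k^0.75 = 0.23 / (0.004 + 0.017 + 0.085) = 0.23 / 0.106 = 2.1698
k* = 2.1698^(1/0.75) ≈ 2.8091

k* = 2.809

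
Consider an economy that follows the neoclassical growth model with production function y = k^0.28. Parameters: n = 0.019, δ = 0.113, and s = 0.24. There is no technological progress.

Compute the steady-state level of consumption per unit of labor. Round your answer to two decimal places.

c* ≈ 0.96

At the steady state, Δk = 0, so s·k^α = (n + δ)·k.
Rearranging, k^(1−α) = s / (n + δ).
k^0.72 = 0.24 / (0.019 + 0.113) = 0.24 / 0.132 = 1.8182
k* = 1.8182^(1/0.72) ≈ 2.2941
y* = (k*)^α = 2.2941^0.28 ≈ 1.2617
c* = (1 − s)·y* = (1 − 0.24) × 1.2617 ≈ 0.9589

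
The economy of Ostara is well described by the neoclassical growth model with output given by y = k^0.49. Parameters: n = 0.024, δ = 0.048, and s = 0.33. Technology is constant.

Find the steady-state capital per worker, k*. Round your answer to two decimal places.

k* = 19.79

At the steady state, Δk = 0, so s·k^α = (n + δ)·k.
Rearranging, k^(1−α) = s / (n + δ).
k^0.51 = 0.33 / (0.024 + 0.048) = 0.33 / 0.072 = 4.5833
k* = 4.5833^(1/0.51) ≈ 19.7892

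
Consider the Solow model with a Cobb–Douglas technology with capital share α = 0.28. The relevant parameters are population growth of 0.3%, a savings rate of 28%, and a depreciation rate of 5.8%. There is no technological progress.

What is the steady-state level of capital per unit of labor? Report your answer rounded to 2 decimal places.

Steady state requires s·f(k) = (n + δ)·k, i.e. s·k^α = (n + δ)·k.
Rearranging, k^(1−α) = s / (n + δ).
k^0.72 = 0.28 / (0.003 + 0.058) = 0.28 / 0.061 = 4.5902
k* = 4.5902^(1/0.72) ≈ 8.3025

k* = 8.30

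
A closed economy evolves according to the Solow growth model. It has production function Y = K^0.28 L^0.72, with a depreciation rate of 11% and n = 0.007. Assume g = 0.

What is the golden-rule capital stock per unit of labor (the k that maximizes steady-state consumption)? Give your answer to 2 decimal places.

The golden rule sets f'(k) = n + δ, i.e. α·k^(α−1) = n + δ.
So k^(1−α) = α / (n + δ) = 0.28 / 0.117 = 2.3932.
k_gold = 2.3932^(1/0.72) ≈ 3.3602

k_gold ≈ 3.36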